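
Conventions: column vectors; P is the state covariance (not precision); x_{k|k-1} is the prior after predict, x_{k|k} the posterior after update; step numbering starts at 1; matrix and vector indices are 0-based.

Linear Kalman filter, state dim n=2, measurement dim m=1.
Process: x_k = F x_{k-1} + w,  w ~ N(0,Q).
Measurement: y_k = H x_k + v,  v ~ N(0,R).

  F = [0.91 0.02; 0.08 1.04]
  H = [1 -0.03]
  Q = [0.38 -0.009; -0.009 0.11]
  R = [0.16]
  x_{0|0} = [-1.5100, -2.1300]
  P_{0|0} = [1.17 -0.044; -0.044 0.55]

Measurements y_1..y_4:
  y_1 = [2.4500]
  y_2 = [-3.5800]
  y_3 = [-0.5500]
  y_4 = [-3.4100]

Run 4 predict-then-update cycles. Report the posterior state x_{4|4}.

step 1: x^-=[-1.4167, -2.3360]  P^-=[1.3475 0.0459; 0.0459 0.7050]  S=[1.5054]  K=[0.8942; 0.0164]  nu=[3.7966]  x^+=[1.9783, -2.2736]  P^+=[0.1438 0.0238; 0.0238 0.7046]
step 2: x^-=[1.7548, -2.2063]  P^-=[0.5002 0.0387; 0.0387 0.8770]  S=[0.6587]  K=[0.7577; 0.0187]  nu=[-5.4009]  x^+=[-2.3373, -2.3075]  P^+=[0.1221 0.0293; 0.0293 0.8768]
step 3: x^-=[-2.1731, -2.5868]  P^-=[0.4825 0.0459; 0.0459 1.0640]  S=[0.6407]  K=[0.7509; 0.0218]  nu=[1.5455]  x^+=[-1.0125, -2.5530]  P^+=[0.1212 0.0354; 0.0354 1.0637]
step 4: x^-=[-0.9725, -2.7362]  P^-=[0.4821 0.0555; 0.0555 1.2671]  S=[0.6399]  K=[0.7508; 0.0273]  nu=[-2.5196]  x^+=[-2.8641, -2.8051]  P^+=[0.1214 0.0424; 0.0424 1.2667]

x_post = [-2.8641, -2.8051]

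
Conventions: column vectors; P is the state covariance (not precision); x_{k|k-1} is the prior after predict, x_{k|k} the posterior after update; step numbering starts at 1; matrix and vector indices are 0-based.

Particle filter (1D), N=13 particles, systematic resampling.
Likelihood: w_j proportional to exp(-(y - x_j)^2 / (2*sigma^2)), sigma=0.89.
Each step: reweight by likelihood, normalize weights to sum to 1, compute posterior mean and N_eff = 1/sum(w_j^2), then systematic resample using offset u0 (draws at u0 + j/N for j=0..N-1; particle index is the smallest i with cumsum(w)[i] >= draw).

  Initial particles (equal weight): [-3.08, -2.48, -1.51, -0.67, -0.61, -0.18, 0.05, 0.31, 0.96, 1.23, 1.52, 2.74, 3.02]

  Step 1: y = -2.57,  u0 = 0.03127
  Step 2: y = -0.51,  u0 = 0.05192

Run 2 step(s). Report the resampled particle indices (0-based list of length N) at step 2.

resampled_idx = [5, 7, 9, 9, 10, 10, 11, 11, 11, 12, 12, 12, 12]

step 1: w=[0.3299, 0.3867, 0.1913, 0.0398, 0.0344, 0.0106, 0.0051, 0.0021, 0.0001, 0.0000, 0.0000, 0.0000, 0.0000]  mean=-2.3123  Neff=3.3572  idx=[0, 0, 0, 0, 1, 1, 1, 1, 1, 2, 2, 2, 4]
step 2: w=[0.0050, 0.0050, 0.0050, 0.0050, 0.0280, 0.0280, 0.0280, 0.0280, 0.0280, 0.1725, 0.1725, 0.1725, 0.3223]  mean=-1.3872  Neff=5.0704  idx=[5, 7, 9, 9, 10, 10, 11, 11, 11, 12, 12, 12, 12]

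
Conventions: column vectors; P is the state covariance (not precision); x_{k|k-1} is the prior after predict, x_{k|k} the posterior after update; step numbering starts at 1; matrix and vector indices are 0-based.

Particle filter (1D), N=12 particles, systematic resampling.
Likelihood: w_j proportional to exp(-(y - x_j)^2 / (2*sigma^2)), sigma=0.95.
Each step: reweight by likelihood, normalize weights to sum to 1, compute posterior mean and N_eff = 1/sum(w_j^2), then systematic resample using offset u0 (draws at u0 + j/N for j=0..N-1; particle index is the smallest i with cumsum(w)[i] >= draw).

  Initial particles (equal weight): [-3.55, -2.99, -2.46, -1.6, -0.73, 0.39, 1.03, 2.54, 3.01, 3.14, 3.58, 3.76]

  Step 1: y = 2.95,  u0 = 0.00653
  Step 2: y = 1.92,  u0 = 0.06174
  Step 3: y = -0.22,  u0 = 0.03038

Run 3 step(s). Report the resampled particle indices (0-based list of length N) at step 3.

step 1: w=[0.0000, 0.0000, 0.0000, 0.0000, 0.0001, 0.0058, 0.0285, 0.2005, 0.2196, 0.2157, 0.1766, 0.1530]  mean=3.0870  Neff=5.2511  idx=[6, 7, 7, 8, 8, 8, 9, 9, 10, 10, 10, 11]
step 2: w=[0.1173, 0.1470, 0.1470, 0.0942, 0.0942, 0.0942, 0.0798, 0.0798, 0.0395, 0.0395, 0.0395, 0.0279]  mean=2.7487  Neff=9.8216  idx=[0, 1, 1, 2, 2, 3, 4, 5, 6, 7, 9, 11]
step 3: w=[0.8532, 0.0298, 0.0298, 0.0298, 0.0298, 0.0063, 0.0063, 0.0063, 0.0039, 0.0039, 0.0007, 0.0003]  mean=1.2662  Neff=1.3667  idx=[0, 0, 0, 0, 0, 0, 0, 0, 0, 0, 1, 4]

resampled_idx = [0, 0, 0, 0, 0, 0, 0, 0, 0, 0, 1, 4]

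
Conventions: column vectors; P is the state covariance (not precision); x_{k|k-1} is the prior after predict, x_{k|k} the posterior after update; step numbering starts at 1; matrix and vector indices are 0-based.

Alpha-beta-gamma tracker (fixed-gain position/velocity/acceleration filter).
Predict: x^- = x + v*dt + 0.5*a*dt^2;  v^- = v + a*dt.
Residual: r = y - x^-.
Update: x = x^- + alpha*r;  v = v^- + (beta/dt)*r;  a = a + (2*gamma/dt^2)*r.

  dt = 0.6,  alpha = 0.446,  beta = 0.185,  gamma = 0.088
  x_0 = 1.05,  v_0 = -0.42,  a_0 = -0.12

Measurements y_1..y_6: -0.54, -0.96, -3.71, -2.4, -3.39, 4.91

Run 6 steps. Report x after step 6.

x_post = -1.3593

step 1: x_pred=0.7764  r=-1.3164  x^+=0.1893  v^+=-0.8979  a^+=-0.7636
step 2: x_pred=-0.4869  r=-0.4731  x^+=-0.6979  v^+=-1.5019  a^+=-0.9949
step 3: x_pred=-1.7781  r=-1.9319  x^+=-2.6397  v^+=-2.6945  a^+=-1.9393
step 4: x_pred=-4.6055  r=2.2055  x^+=-3.6219  v^+=-3.1781  a^+=-0.8611
step 5: x_pred=-5.6837  r=2.2937  x^+=-4.6607  v^+=-2.9875  a^+=0.2603
step 6: x_pred=-6.4064  r=11.3164  x^+=-1.3593  v^+=0.6579  a^+=5.7927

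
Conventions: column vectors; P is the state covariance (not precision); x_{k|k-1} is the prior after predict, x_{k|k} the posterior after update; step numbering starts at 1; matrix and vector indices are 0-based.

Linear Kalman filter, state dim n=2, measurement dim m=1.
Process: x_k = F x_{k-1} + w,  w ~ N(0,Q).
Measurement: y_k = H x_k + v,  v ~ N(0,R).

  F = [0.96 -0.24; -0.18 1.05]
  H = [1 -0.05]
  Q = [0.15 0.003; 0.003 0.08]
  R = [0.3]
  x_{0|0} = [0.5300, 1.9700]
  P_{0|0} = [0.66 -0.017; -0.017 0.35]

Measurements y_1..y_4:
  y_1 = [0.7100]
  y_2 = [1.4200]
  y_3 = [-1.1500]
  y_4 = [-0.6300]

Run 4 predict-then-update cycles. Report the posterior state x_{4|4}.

x_post = [-0.6431, 1.9351]

step 1: x^-=[0.0360, 1.9731]  P^-=[0.7862 -0.2171; -0.2171 0.4937]  S=[1.1092]  K=[0.7186; -0.2180]  nu=[0.7727]  x^+=[0.5913, 1.8047]  P^+=[0.2134 -0.0434; -0.0434 0.4410]
step 2: x^-=[0.1345, 1.7885]  P^-=[0.3921 -0.1906; -0.1906 0.5895]  S=[0.7126]  K=[0.5636; -0.3088]  nu=[1.3749]  x^+=[0.9094, 1.3639]  P^+=[0.1657 -0.0666; -0.0666 0.5215]
step 3: x^-=[0.5456, 1.2684]  P^-=[0.3635 -0.2270; -0.2270 0.6855]  S=[0.6879]  K=[0.5449; -0.3799]  nu=[-1.6322]  x^+=[-0.3437, 1.8885]  P^+=[0.1592 -0.0847; -0.0847 0.5862]
step 4: x^-=[-0.7832, 2.0447]  P^-=[0.3695 -0.2612; -0.2612 0.7635]  S=[0.6976]  K=[0.5485; -0.4292]  nu=[0.2554]  x^+=[-0.6431, 1.9351]  P^+=[0.1597 -0.0970; -0.0970 0.6350]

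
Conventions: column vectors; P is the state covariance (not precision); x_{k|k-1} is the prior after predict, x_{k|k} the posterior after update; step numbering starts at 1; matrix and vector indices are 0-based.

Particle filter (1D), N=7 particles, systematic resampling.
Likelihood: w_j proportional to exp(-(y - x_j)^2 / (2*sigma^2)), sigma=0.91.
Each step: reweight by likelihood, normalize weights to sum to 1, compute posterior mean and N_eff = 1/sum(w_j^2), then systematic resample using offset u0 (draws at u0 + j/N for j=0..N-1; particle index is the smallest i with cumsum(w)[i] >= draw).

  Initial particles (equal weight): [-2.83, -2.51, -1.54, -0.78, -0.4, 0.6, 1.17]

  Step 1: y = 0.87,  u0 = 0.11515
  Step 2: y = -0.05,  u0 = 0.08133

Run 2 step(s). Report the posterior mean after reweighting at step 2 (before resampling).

step 1: w=[0.0001, 0.0004, 0.0120, 0.0771, 0.1507, 0.3818, 0.3779]  mean=0.5311  Neff=3.1505  idx=[4, 5, 5, 5, 6, 6, 6]
step 2: w=[0.2076, 0.1732, 0.1732, 0.1732, 0.0910, 0.0910, 0.0910]  mean=0.5480  Neff=6.3343  idx=[0, 1, 1, 2, 3, 4, 6]

post_mean = 0.5480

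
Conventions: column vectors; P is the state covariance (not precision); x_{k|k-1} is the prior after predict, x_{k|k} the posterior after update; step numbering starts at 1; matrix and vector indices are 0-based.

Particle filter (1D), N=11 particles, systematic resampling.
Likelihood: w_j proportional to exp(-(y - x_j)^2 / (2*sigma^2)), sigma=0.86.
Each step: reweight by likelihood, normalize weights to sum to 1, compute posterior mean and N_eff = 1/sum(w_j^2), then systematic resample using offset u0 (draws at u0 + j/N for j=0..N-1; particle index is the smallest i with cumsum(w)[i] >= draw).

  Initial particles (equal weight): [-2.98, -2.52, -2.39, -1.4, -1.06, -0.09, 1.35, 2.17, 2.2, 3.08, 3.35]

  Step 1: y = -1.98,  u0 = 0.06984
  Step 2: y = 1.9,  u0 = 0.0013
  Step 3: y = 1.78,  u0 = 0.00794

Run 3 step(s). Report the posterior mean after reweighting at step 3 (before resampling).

step 1: w=[0.1385, 0.2235, 0.2430, 0.2169, 0.1536, 0.0243, 0.0002, 0.0000, 0.0000, 0.0000, 0.0000]  mean=-2.0252  Neff=5.0145  idx=[0, 1, 1, 1, 2, 2, 3, 3, 3, 4, 5]
step 2: w=[0.0000, 0.0000, 0.0000, 0.0000, 0.0001, 0.0001, 0.0087, 0.0087, 0.0087, 0.0365, 0.9374]  mean=-0.1598  Neff=1.1361  idx=[6, 10, 10, 10, 10, 10, 10, 10, 10, 10, 10]
step 3: w=[0.0011, 0.0999, 0.0999, 0.0999, 0.0999, 0.0999, 0.0999, 0.0999, 0.0999, 0.0999, 0.0999]  mean=-0.0915  Neff=10.0227  idx=[1, 1, 2, 3, 4, 5, 6, 7, 8, 9, 10]

post_mean = -0.0915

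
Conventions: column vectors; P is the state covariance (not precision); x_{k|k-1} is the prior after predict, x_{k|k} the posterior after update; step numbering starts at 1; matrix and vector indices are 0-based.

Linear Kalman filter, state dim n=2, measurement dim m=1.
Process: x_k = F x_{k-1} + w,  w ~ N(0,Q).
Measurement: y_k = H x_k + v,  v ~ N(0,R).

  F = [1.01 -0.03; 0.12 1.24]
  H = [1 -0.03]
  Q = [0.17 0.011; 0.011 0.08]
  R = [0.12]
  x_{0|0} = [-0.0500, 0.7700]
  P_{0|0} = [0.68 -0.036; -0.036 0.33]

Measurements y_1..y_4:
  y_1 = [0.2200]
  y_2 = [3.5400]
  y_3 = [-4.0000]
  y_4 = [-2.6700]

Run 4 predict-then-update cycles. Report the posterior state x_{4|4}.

x_post = [-2.3825, 2.6895]

step 1: x^-=[-0.0736, 0.9488]  P^-=[0.8661 0.0362; 0.0362 0.5865]  S=[0.9845]  K=[0.8787; 0.0189]  nu=[0.3221]  x^+=[0.2094, 0.9549]  P^+=[0.1060 0.0198; 0.0198 0.5861]
step 2: x^-=[0.1828, 1.2092]  P^-=[0.2775 0.0268; 0.0268 0.9887]  S=[0.3968]  K=[0.6973; -0.0071]  nu=[3.3934]  x^+=[2.5492, 1.1850]  P^+=[0.0845 0.0288; 0.0288 0.9887]
step 3: x^-=[2.5392, 1.7753]  P^-=[0.2554 0.0204; 0.0204 1.6099]  S=[0.3756]  K=[0.6783; -0.0742]  nu=[-6.4859]  x^+=[-1.8602, 2.2564]  P^+=[0.0826 0.0393; 0.0393 1.6079]
step 4: x^-=[-1.9465, 2.5747]  P^-=[0.2533 0.0103; 0.0103 2.5652]  S=[0.3750]  K=[0.6747; -0.1777]  nu=[-0.6463]  x^+=[-2.3825, 2.6895]  P^+=[0.0826 0.0553; 0.0553 2.5533]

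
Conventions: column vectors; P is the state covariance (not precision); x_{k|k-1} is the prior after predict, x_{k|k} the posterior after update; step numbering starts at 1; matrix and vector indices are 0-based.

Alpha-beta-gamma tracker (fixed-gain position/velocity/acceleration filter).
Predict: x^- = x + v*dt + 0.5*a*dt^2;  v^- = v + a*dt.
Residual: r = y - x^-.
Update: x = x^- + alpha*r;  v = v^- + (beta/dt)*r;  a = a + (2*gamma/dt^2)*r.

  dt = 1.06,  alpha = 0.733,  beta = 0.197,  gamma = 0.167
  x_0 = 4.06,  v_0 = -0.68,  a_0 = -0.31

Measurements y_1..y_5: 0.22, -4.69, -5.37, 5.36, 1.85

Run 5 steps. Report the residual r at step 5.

resid = 2.2687

step 1: x_pred=3.1650  r=-2.9450  x^+=1.0063  v^+=-1.5559  a^+=-1.1854
step 2: x_pred=-1.3089  r=-3.3811  x^+=-3.7873  v^+=-3.4409  a^+=-2.1905
step 3: x_pred=-8.6652  r=3.2952  x^+=-6.2498  v^+=-5.1504  a^+=-1.2110
step 4: x_pred=-12.3895  r=17.7495  x^+=0.6209  v^+=-3.1353  a^+=4.0652
step 5: x_pred=-0.4187  r=2.2687  x^+=1.2443  v^+=1.5955  a^+=4.7396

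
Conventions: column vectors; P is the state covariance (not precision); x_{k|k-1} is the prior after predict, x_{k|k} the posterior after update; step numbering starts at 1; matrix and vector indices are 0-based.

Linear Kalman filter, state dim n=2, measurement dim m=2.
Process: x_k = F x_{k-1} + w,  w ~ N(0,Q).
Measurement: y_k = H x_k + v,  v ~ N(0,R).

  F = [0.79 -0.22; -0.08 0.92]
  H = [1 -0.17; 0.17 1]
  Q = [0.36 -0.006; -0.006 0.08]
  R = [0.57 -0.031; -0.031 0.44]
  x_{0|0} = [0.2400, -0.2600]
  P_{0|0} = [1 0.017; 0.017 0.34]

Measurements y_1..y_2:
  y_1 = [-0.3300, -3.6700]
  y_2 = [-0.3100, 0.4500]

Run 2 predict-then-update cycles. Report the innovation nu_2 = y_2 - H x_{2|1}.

innov = [-0.5748, 1.9662]

step 1: x^-=[0.2468, -0.2584]  P^-=[0.9946 -0.1254; -0.1254 0.3717]  S=[1.6180 -0.0468; -0.0468 0.7978]  K=[0.6306 0.0918; -0.1040 0.4331]  nu=[-0.6207, -3.4536]  x^+=[-0.4617, -1.6894]  P^+=[0.3500 -0.0386; -0.0386 0.2003]
step 2: x^-=[0.0069, -1.5173]  P^-=[0.6016 -0.0974; -0.0974 0.2575]  S=[1.2121 -0.0671; -0.0671 0.6818]  K=[0.5131 0.0576; -0.0975 0.3438]  nu=[-0.5748, 1.9662]  x^+=[-0.1748, -0.7853]  P^+=[0.2841 -0.0389; -0.0389 0.1609]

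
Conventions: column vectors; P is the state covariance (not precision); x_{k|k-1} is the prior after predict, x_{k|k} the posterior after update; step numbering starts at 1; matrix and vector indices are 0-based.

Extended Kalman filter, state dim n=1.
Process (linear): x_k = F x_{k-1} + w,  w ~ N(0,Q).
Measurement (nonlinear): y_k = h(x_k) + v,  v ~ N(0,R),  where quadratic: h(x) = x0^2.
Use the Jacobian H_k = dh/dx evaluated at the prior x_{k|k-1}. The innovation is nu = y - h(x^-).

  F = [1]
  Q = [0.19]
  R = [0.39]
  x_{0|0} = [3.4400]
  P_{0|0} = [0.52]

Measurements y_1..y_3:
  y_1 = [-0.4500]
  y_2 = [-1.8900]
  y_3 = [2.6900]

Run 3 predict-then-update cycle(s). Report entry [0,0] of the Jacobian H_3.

step 1: x^-=[3.4400]  P^-=[0.7100]  H_jac=[6.8800]  S=[33.9974]  K=[0.1437]  nu=[-12.2836]  x^+=[1.6751]  P^+=[0.0081]
step 2: x^-=[1.6751]  P^-=[0.1981]  H_jac=[3.3501]  S=[2.6139]  K=[0.2540]  nu=[-4.6959]  x^+=[0.4825]  P^+=[0.0296]
step 3: x^-=[0.4825]  P^-=[0.2196]  H_jac=[0.9650]  S=[0.5945]  K=[0.3564]  nu=[2.4572]  x^+=[1.3583]  P^+=[0.1440]

H_jac[0,0] = 0.9650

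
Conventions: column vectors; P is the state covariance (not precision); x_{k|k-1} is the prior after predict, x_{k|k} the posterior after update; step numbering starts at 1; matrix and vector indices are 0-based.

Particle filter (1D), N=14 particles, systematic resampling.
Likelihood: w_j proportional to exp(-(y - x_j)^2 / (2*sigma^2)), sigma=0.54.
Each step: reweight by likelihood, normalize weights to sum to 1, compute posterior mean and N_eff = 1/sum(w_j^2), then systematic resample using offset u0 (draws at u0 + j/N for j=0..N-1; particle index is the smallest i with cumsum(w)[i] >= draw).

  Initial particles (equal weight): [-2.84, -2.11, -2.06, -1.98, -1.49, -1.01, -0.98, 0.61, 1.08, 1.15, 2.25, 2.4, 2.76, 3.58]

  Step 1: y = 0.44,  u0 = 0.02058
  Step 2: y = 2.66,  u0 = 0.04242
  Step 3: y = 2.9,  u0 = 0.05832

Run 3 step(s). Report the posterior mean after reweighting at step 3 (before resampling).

post_mean = 1.1287

step 1: w=[0.0000, 0.0000, 0.0000, 0.0000, 0.0009, 0.0141, 0.0163, 0.4921, 0.2562, 0.2179, 0.0019, 0.0007, 0.0001, 0.0000]  mean=0.8019  Neff=2.8115  idx=[6, 7, 7, 7, 7, 7, 7, 7, 8, 8, 8, 9, 9, 9]
step 2: w=[0.0000, 0.0069, 0.0069, 0.0069, 0.0069, 0.0069, 0.0069, 0.0069, 0.1295, 0.1295, 0.1295, 0.1876, 0.1876, 0.1876]  mean=1.0966  Neff=6.3995  idx=[7, 8, 9, 9, 10, 10, 11, 11, 11, 12, 12, 13, 13, 13]
step 3: w=[0.0021, 0.0577, 0.0577, 0.0577, 0.0577, 0.0577, 0.0886, 0.0886, 0.0886, 0.0886, 0.0886, 0.0886, 0.0886, 0.0886]  mean=1.1287  Neff=12.5722  idx=[1, 3, 4, 5, 6, 7, 8, 9, 9, 10, 11, 12, 13, 13]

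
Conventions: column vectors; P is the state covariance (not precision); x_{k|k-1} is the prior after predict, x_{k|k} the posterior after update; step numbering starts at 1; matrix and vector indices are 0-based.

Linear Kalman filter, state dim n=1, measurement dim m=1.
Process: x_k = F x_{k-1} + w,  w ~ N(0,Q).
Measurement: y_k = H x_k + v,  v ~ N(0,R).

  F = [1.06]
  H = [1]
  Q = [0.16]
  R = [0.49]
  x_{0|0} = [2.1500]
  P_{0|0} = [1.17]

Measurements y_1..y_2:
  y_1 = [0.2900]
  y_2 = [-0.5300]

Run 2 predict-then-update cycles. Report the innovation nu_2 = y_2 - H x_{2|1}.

innov = [-1.3632]

step 1: x^-=[2.2790]  P^-=[1.4746]  S=[1.9646]  K=[0.7506]  nu=[-1.9890]  x^+=[0.7861]  P^+=[0.3678]
step 2: x^-=[0.8332]  P^-=[0.5732]  S=[1.0632]  K=[0.5391]  nu=[-1.3632]  x^+=[0.0983]  P^+=[0.2642]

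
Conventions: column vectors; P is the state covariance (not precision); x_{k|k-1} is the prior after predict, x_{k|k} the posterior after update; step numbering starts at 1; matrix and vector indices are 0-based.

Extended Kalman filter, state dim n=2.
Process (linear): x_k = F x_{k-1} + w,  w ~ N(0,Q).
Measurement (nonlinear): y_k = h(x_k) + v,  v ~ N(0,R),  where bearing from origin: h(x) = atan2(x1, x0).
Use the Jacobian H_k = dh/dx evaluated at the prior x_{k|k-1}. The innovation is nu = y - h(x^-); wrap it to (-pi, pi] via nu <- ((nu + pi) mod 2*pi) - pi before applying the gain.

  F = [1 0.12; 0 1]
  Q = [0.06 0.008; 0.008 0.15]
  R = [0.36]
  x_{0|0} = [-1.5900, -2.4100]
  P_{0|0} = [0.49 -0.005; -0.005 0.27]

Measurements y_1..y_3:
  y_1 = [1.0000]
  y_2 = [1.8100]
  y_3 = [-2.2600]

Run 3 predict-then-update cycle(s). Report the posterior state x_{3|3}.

step 1: x^-=[-1.8792, -2.4100]  P^-=[0.5527 0.0354; 0.0354 0.4200]  H_jac=[0.2580 -0.2012]  S=[0.4101]  K=[0.3304; -0.1838]  nu=[-3.0501]  x^+=[-2.8869, -1.8495]  P^+=[0.5079 0.0603; 0.0603 0.4061]
step 2: x^-=[-3.1088, -1.8495]  P^-=[0.5882 0.1170; 0.1170 0.5561]  H_jac=[0.1413 -0.2376]  S=[0.3953]  K=[0.1400; -0.2924]  nu=[-1.8683]  x^+=[-3.3703, -1.3031]  P^+=[0.5805 0.1332; 0.1332 0.5223]
step 3: x^-=[-3.5267, -1.3031]  P^-=[0.6800 0.2039; 0.2039 0.6723]  H_jac=[0.0922 -0.2495]  S=[0.3982]  K=[0.0297; -0.3740]  nu=[0.5277]  x^+=[-3.5111, -1.5005]  P^+=[0.6796 0.2083; 0.2083 0.6166]

x_post = [-3.5111, -1.5005]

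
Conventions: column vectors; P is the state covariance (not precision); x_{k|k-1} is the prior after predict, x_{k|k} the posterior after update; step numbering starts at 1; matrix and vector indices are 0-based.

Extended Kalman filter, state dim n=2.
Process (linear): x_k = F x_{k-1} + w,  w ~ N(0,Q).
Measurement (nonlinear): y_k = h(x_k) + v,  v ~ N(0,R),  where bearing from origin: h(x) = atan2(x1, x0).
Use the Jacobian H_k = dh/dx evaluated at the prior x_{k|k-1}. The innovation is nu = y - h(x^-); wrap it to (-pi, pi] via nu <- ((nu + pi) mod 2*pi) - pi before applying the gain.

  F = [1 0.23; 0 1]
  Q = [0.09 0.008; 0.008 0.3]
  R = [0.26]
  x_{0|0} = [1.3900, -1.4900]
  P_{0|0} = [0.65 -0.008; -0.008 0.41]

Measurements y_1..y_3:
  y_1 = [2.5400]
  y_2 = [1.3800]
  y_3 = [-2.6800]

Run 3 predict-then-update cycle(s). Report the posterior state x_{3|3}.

step 1: x^-=[1.0473, -1.4900]  P^-=[0.7580 0.0943; 0.0943 0.7100]  H_jac=[0.4492 0.3157]  S=[0.5105]  K=[0.7253; 0.5221]  nu=[-2.7850]  x^+=[-0.9728, -2.9441]  P^+=[0.4894 -0.0990; -0.0990 0.5708]
step 2: x^-=[-1.6500, -2.9441]  P^-=[0.5641 0.0403; 0.0403 0.8708]  H_jac=[0.2585 -0.1449]  S=[0.3129]  K=[0.4473; -0.3698]  nu=[-2.8216]  x^+=[-2.9119, -1.9006]  P^+=[0.5015 0.0920; 0.0920 0.8280]
step 3: x^-=[-3.3491, -1.9006]  P^-=[0.6776 0.2905; 0.2905 1.1280]  H_jac=[0.1282 -0.2259]  S=[0.3119]  K=[0.0681; -0.6976]  nu=[-0.0546]  x^+=[-3.3528, -1.8625]  P^+=[0.6762 0.3053; 0.3053 0.9763]

x_post = [-3.3528, -1.8625]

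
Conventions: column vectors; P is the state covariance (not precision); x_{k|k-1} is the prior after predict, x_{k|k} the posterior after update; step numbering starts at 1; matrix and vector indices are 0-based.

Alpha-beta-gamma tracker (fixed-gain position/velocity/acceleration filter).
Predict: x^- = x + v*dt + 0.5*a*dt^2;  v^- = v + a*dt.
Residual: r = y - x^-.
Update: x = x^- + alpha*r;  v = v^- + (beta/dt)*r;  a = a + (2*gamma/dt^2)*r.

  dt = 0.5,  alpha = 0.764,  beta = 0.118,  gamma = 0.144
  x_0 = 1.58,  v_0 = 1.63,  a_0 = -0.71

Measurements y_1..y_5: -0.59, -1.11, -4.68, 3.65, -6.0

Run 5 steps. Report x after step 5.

step 1: x_pred=2.3062  r=-2.8962  x^+=0.0935  v^+=0.5915  a^+=-4.0465
step 2: x_pred=-0.1166  r=-0.9934  x^+=-0.8755  v^+=-1.6662  a^+=-5.1909
step 3: x_pred=-2.3575  r=-2.3225  x^+=-4.1319  v^+=-4.8098  a^+=-7.8664
step 4: x_pred=-7.5201  r=11.1701  x^+=1.0139  v^+=-6.1069  a^+=5.0015
step 5: x_pred=-1.4144  r=-4.5856  x^+=-4.9178  v^+=-4.6883  a^+=-0.2811

x_post = -4.9178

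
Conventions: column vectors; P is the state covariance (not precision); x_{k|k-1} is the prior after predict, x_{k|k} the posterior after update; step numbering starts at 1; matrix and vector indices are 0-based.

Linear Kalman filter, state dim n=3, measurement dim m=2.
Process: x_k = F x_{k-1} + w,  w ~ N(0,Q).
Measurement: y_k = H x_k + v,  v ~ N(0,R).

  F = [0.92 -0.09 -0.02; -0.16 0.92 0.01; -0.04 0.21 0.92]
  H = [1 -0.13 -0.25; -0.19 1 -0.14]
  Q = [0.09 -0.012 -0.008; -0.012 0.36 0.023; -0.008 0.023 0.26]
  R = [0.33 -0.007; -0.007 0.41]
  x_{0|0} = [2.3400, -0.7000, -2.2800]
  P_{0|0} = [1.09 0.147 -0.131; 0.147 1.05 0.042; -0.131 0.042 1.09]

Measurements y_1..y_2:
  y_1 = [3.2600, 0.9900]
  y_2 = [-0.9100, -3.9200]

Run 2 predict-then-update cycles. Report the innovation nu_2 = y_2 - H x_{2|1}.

innov = [-3.7769, -3.8507]

step 1: x^-=[2.2614, -1.0412, -2.3382]  P^-=[1.0021 -0.1355 -0.1737; -0.1355 1.2346 0.2875; -0.1737 0.2875 1.2540]  S=[1.5722 -0.5034; -0.5034 1.6672]  K=[0.6845 0.0258; 0.0004 0.7320; -0.3386 -0.0153]  nu=[0.2787, 2.1335]  x^+=[2.5072, 0.5206, -2.4652]  P^+=[0.2821 0.0848 0.1816; 0.0848 0.3417 0.1816; 0.1816 0.1816 1.0786]
step 2: x^-=[2.3091, 0.0532, -2.2590]  P^-=[0.3119 -0.0103 0.1101; -0.0103 0.6343 0.2221; 0.1101 0.2221 1.2438]  S=[0.6924 -0.1774; -0.1774 1.0275]  K=[0.4096 -0.0120; -0.0661 0.5775; -0.3401 -0.0324]  nu=[-3.7769, -3.8507]  x^+=[0.8082, -1.9209, -0.8496]  P^+=[0.1939 0.0577 0.2045; 0.0577 0.2750 0.1913; 0.2045 0.1913 1.1666]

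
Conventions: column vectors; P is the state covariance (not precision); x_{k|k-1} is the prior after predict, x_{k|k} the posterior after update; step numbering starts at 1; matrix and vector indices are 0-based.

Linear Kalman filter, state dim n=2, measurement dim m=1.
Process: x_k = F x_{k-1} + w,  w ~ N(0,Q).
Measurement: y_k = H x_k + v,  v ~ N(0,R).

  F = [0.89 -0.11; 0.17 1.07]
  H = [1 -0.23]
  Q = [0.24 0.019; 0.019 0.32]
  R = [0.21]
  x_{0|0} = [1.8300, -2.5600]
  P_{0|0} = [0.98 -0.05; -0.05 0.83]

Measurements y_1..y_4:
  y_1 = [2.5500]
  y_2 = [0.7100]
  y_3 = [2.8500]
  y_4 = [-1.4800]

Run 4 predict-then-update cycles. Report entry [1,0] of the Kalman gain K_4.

K[1,0] = -0.8178

step 1: x^-=[1.9103, -2.4281]  P^-=[1.0361 0.0229; 0.0229 1.2804]  S=[1.3033]  K=[0.7909; -0.2084]  nu=[0.0812]  x^+=[1.9746, -2.4450]  P^+=[0.2208 0.2377; 0.2377 1.2238]
step 2: x^-=[2.0263, -2.2805]  P^-=[0.3831 0.1303; 0.1303 1.8140]  S=[0.6292]  K=[0.5613; -0.4560]  nu=[-1.8408]  x^+=[0.9930, -1.4410]  P^+=[0.1849 0.2914; 0.2914 1.6831]
step 3: x^-=[1.0423, -1.3731]  P^-=[0.3498 0.1209; 0.1209 2.3584]  S=[0.6289]  K=[0.5119; -0.6703]  nu=[1.4919]  x^+=[1.8060, -2.3731]  P^+=[0.1849 0.3367; 0.3367 2.0758]
step 4: x^-=[1.8684, -2.2321]  P^-=[0.3457 0.1170; 0.1170 2.8244]  S=[0.6513]  K=[0.4895; -0.8178]  nu=[-3.8618]  x^+=[-0.0218, 0.9261]  P^+=[0.1897 0.3777; 0.3777 2.3888]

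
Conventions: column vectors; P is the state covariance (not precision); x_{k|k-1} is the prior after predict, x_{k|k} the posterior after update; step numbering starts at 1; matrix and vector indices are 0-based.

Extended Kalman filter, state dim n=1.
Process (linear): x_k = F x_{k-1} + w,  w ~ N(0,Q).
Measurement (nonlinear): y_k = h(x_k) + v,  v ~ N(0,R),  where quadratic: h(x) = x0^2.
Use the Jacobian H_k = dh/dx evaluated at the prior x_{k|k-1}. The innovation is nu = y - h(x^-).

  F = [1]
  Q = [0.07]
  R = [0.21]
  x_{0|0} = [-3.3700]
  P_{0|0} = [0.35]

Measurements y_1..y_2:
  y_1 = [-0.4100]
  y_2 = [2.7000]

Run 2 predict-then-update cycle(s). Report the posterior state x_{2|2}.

step 1: x^-=[-3.3700]  P^-=[0.4200]  H_jac=[-6.7400]  S=[19.2896]  K=[-0.1468]  nu=[-11.7669]  x^+=[-1.6432]  P^+=[0.0046]
step 2: x^-=[-1.6432]  P^-=[0.0746]  H_jac=[-3.2864]  S=[1.0154]  K=[-0.2414]  nu=[-0.0000]  x^+=[-1.6432]  P^+=[0.0154]

x_post = [-1.6432]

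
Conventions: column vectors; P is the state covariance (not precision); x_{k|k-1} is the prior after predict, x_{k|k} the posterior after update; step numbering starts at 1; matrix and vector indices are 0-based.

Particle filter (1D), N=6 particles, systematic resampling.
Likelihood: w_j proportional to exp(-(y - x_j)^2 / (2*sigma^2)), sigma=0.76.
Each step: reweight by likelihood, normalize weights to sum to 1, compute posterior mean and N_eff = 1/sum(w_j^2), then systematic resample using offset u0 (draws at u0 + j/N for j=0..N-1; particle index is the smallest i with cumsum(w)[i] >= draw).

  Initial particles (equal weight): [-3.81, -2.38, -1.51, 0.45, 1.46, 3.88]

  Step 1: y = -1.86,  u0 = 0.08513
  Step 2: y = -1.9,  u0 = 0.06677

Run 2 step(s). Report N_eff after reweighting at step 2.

N_eff = 5.9931

step 1: w=[0.0214, 0.4553, 0.5175, 0.0057, 0.0000, 0.0000]  mean=-1.9441  Neff=2.1023  idx=[1, 1, 1, 2, 2, 2]
step 2: w=[0.1610, 0.1610, 0.1610, 0.1723, 0.1723, 0.1723]  mean=-1.9303  Neff=5.9931  idx=[0, 1, 2, 3, 4, 5]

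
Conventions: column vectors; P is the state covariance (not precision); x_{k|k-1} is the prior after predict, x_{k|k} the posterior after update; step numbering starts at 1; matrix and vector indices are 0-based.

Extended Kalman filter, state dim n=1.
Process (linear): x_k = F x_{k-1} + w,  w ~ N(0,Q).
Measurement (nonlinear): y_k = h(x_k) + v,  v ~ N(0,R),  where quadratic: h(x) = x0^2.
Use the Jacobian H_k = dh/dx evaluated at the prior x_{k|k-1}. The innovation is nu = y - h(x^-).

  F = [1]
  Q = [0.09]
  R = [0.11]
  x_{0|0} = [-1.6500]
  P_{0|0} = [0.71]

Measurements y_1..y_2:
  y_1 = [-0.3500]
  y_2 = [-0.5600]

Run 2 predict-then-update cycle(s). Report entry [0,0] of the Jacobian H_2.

H_jac[0,0] = -1.4611

step 1: x^-=[-1.6500]  P^-=[0.8000]  H_jac=[-3.3000]  S=[8.8220]  K=[-0.2993]  nu=[-3.0725]  x^+=[-0.7305]  P^+=[0.0100]
step 2: x^-=[-0.7305]  P^-=[0.1000]  H_jac=[-1.4611]  S=[0.3234]  K=[-0.4516]  nu=[-1.0937]  x^+=[-0.2366]  P^+=[0.0340]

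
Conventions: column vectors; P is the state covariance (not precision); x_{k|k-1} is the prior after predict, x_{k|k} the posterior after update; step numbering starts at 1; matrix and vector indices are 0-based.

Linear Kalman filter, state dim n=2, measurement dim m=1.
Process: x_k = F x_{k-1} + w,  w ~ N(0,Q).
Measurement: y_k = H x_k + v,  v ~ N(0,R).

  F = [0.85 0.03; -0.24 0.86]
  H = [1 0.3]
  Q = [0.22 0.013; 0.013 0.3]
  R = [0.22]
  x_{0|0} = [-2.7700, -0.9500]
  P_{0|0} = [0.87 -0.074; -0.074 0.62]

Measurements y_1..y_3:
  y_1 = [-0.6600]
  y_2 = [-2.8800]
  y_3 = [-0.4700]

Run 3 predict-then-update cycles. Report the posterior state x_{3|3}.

x_post = [-1.1133, 0.6158]

step 1: x^-=[-2.3830, -0.1522]  P^-=[0.8454 -0.2020; -0.2020 0.8392]  S=[1.0197]  K=[0.7696; 0.0488]  nu=[1.7687]  x^+=[-1.0218, -0.0660]  P^+=[0.2414 -0.2403; -0.2403 0.8368]
step 2: x^-=[-0.8705, 0.1885]  P^-=[0.3829 -0.1886; -0.1886 1.0320]  S=[0.5826]  K=[0.5601; 0.2077]  nu=[-2.0660]  x^+=[-2.0277, -0.2406]  P^+=[0.2001 -0.2564; -0.2564 1.0069]
step 3: x^-=[-1.7308, 0.2798]  P^-=[0.3524 -0.1874; -0.1874 1.1620]  S=[0.5646]  K=[0.5247; 0.2855]  nu=[1.1768]  x^+=[-1.1133, 0.6158]  P^+=[0.1970 -0.2720; -0.2720 1.1160]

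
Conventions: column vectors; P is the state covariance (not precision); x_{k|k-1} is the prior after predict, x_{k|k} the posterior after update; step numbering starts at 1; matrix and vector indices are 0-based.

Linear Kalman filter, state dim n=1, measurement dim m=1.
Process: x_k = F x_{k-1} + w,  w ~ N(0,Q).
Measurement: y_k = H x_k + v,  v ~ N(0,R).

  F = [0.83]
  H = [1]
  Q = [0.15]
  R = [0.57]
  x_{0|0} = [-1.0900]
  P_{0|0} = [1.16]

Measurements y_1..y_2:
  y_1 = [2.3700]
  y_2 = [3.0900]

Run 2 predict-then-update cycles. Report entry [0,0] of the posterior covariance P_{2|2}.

P_post[0,0] = 0.2334

step 1: x^-=[-0.9047]  P^-=[0.9491]  S=[1.5191]  K=[0.6248]  nu=[3.2747]  x^+=[1.1413]  P^+=[0.3561]
step 2: x^-=[0.9473]  P^-=[0.3953]  S=[0.9653]  K=[0.4095]  nu=[2.1427]  x^+=[1.8248]  P^+=[0.2334]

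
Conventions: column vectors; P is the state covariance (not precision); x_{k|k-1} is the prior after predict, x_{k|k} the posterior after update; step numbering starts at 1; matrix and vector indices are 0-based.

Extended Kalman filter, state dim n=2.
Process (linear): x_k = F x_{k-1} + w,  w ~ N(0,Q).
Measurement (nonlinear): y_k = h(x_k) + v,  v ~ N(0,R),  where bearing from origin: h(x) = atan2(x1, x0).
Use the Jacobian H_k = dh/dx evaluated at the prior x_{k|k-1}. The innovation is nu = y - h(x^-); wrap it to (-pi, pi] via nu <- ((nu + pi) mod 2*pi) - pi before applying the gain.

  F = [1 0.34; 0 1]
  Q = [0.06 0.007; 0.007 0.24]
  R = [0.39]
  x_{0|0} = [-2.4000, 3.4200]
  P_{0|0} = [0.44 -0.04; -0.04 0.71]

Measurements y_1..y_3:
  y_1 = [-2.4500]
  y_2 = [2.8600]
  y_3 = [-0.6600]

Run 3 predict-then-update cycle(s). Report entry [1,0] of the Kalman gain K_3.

step 1: x^-=[-1.2372, 3.4200]  P^-=[0.5549 0.2084; 0.2084 0.9500]  H_jac=[-0.2586 -0.0935]  S=[0.4455]  K=[-0.3658; -0.3204]  nu=[1.9153]  x^+=[-1.9378, 2.8063]  P^+=[0.4953 0.1562; 0.1562 0.9043]
step 2: x^-=[-0.9837, 2.8063]  P^-=[0.7660 0.4706; 0.4706 1.1443]  H_jac=[-0.3173 -0.1112]  S=[0.5145]  K=[-0.5742; -0.5377]  nu=[0.9521]  x^+=[-1.5303, 2.2944]  P^+=[0.5964 0.3118; 0.3118 0.9955]
step 3: x^-=[-0.7502, 2.2944]  P^-=[0.9835 0.6573; 0.6573 1.2355]  H_jac=[-0.3937 -0.1287]  S=[0.6296]  K=[-0.7495; -0.6637]  nu=[-2.5468]  x^+=[1.1585, 3.9848]  P^+=[0.6298 0.3441; 0.3441 0.9582]

K[1,0] = -0.6637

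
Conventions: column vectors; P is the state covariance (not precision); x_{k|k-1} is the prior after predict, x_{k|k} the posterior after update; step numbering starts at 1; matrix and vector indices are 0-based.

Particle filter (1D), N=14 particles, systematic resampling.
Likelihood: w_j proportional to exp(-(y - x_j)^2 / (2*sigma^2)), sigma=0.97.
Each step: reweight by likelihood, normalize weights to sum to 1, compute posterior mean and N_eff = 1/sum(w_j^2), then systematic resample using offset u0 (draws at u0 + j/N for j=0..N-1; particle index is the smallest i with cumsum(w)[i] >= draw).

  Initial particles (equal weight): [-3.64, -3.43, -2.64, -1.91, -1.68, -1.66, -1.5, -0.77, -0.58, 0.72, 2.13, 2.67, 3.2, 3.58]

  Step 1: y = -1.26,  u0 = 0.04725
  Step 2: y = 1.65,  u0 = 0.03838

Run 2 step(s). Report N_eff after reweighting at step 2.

N_eff = 4.7808

step 1: w=[0.0084, 0.0139, 0.0618, 0.1358, 0.1548, 0.1562, 0.1649, 0.1496, 0.1330, 0.0212, 0.0004, 0.0000, 0.0000, 0.0000]  mean=-1.4436  Neff=7.2153  idx=[2, 3, 3, 4, 4, 5, 5, 6, 6, 6, 7, 7, 8, 8]
step 2: w=[0.0002, 0.0046, 0.0046, 0.0106, 0.0106, 0.0114, 0.0114, 0.0197, 0.0197, 0.0197, 0.1708, 0.1708, 0.2731, 0.2731]  mean=-0.7596  Neff=4.7808  idx=[5, 9, 10, 10, 11, 11, 12, 12, 12, 12, 13, 13, 13, 13]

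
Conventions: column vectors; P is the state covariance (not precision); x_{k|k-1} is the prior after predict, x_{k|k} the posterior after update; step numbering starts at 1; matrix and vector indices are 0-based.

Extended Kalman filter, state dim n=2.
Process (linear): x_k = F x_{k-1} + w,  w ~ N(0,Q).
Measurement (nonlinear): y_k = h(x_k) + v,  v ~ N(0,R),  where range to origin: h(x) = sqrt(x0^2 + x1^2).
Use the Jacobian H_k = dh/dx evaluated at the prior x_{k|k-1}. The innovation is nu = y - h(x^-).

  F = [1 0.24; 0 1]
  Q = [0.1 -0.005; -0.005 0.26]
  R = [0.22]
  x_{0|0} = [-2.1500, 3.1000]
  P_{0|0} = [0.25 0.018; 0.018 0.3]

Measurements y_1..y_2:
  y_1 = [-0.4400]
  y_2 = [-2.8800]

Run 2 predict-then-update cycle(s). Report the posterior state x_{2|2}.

step 1: x^-=[-1.4060, 3.1000]  P^-=[0.3759 0.0850; 0.0850 0.5600]  H_jac=[-0.4131 0.9107]  S=[0.6846]  K=[-0.1137; 0.6936]  nu=[-3.8439]  x^+=[-0.9688, 0.4337]  P^+=[0.3671 0.1390; 0.1390 0.2306]
step 2: x^-=[-0.8647, 0.4337]  P^-=[0.5471 0.1894; 0.1894 0.4906]  H_jac=[-0.8939 0.4484]  S=[0.6039]  K=[-0.6691; 0.0840]  nu=[-3.8474]  x^+=[1.7096, 0.1107]  P^+=[0.2767 0.2233; 0.2233 0.4863]

x_post = [1.7096, 0.1107]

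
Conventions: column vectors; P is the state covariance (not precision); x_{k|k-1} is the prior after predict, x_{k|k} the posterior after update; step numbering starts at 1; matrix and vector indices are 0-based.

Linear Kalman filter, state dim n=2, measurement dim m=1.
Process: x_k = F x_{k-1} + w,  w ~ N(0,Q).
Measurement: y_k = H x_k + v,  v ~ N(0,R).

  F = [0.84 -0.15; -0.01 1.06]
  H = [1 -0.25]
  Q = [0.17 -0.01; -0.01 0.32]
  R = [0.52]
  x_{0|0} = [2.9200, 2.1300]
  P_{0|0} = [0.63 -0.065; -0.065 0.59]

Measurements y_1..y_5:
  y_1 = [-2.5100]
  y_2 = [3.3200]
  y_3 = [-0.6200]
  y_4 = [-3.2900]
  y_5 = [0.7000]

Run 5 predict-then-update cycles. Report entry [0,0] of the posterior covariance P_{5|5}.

P_post[0,0] = 0.1950

step 1: x^-=[2.1333, 2.2286]  P^-=[0.6442 -0.1671; -0.1671 0.9844]  S=[1.3092]  K=[0.5239; -0.3156]  nu=[-4.0861]  x^+=[-0.0076, 3.5181]  P^+=[0.2848 0.0494; 0.0494 0.8540]
step 2: x^-=[-0.5341, 3.7293]  P^-=[0.3777 -0.1041; -0.1041 1.2785]  S=[1.0297]  K=[0.3921; -0.4115]  nu=[4.7864]  x^+=[1.3427, 1.7595]  P^+=[0.2194 0.0620; 0.0620 1.1041]
step 3: x^-=[0.8640, 1.8517]  P^-=[0.3340 -0.1321; -0.1321 1.5593]  S=[1.0175]  K=[0.3607; -0.5129]  nu=[-1.0210]  x^+=[0.4956, 2.3754]  P^+=[0.2016 0.0562; 0.0562 1.2916]
step 4: x^-=[0.0600, 2.5129]  P^-=[0.3272 -0.1669; -0.1669 1.7701]  S=[1.0413]  K=[0.3543; -0.5853]  nu=[-2.7218]  x^+=[-0.9043, 4.1060]  P^+=[0.1965 0.0490; 0.0490 1.4134]
step 5: x^-=[-1.3755, 4.3614]  P^-=[0.3281 -0.1927; -0.1927 1.9070]  S=[1.0636]  K=[0.3538; -0.6294]  nu=[3.1658]  x^+=[-0.2555, 2.3688]  P^+=[0.1950 0.0441; 0.0441 1.4857]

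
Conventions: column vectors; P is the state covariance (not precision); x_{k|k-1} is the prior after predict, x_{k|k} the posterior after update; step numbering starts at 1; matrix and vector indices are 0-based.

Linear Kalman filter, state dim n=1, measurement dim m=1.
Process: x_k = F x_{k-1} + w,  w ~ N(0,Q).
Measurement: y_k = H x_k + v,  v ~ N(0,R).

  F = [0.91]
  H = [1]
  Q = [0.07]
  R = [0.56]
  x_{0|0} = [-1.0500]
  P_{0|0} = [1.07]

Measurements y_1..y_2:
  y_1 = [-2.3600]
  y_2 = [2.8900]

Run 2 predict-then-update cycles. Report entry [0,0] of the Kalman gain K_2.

step 1: x^-=[-0.9555]  P^-=[0.9561]  S=[1.5161]  K=[0.6306]  nu=[-1.4045]  x^+=[-1.8412]  P^+=[0.3531]
step 2: x^-=[-1.6755]  P^-=[0.3624]  S=[0.9224]  K=[0.3929]  nu=[4.5655]  x^+=[0.1184]  P^+=[0.2200]

K[0,0] = 0.3929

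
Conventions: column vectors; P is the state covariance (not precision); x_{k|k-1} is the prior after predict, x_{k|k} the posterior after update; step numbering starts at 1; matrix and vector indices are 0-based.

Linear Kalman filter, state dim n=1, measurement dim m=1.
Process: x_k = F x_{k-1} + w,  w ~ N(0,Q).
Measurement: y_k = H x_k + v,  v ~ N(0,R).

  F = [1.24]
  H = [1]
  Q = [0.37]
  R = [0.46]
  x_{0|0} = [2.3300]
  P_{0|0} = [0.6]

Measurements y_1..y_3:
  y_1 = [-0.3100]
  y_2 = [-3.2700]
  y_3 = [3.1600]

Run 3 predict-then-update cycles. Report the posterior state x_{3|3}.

x_post = [1.1883]

step 1: x^-=[2.8892]  P^-=[1.2926]  S=[1.7526]  K=[0.7375]  nu=[-3.1992]  x^+=[0.5297]  P^+=[0.3393]
step 2: x^-=[0.6568]  P^-=[0.8916]  S=[1.3516]  K=[0.6597]  nu=[-3.9268]  x^+=[-1.9336]  P^+=[0.3035]
step 3: x^-=[-2.3977]  P^-=[0.8366]  S=[1.2966]  K=[0.6452]  nu=[5.5577]  x^+=[1.1883]  P^+=[0.2968]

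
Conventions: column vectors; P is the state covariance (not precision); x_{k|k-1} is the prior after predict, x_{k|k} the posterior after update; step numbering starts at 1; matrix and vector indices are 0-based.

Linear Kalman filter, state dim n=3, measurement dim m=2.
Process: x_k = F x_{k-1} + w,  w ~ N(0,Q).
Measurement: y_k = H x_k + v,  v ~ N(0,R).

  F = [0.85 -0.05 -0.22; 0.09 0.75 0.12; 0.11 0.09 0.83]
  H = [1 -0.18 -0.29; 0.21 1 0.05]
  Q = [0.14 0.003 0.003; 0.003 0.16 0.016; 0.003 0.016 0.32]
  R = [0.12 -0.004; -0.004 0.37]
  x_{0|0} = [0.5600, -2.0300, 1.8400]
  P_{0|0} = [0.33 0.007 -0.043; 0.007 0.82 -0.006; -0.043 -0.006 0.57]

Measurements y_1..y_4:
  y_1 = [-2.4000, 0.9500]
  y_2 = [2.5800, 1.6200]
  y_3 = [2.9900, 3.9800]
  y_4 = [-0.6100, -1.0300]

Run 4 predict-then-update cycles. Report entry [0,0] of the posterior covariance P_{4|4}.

step 1: x^-=[0.1727, -1.2513, 1.4061]  P^-=[0.4234 -0.0156 -0.1023; -0.0156 0.6311 0.1244; -0.1023 0.1244 0.7147]  S=[0.7020 -0.0902; -0.0902 1.0253]  K=[0.6656 0.1250; -0.1578 0.6045; -0.4608 0.0947]  nu=[-2.3902, 2.0947]  x^+=[-1.1562, 0.3923, 2.7060]  P^+=[0.1115 0.0151 0.1013; 0.0151 0.2217 -0.0118; 0.1013 -0.0118 0.5486]
step 2: x^-=[-1.5977, 0.5149, 2.1541]  P^-=[0.2082 0.0086 -0.0169; 0.0086 0.2956 0.0895; -0.0169 0.0895 0.7181]  S=[0.4142 -0.0422; -0.0422 0.6888]  K=[0.5216 0.1067; -0.1264 0.4306; -0.5680 0.1421]  nu=[4.8950, 1.3330]  x^+=[1.0978, 0.4699, -0.4371]  P^+=[0.0924 0.0132 0.0959; 0.0132 0.1567 0.0065; 0.0959 0.0065 0.5637]
step 3: x^-=[1.0058, 0.3988, -0.1997]  P^-=[0.1976 0.0044 -0.0261; 0.0044 0.2620 0.0974; -0.0261 0.0974 0.7295]  S=[0.4111 -0.0448; -0.0448 0.6536]  K=[0.5083 0.1031; -0.1289 0.4009; -0.6038 0.1550]  nu=[1.9981, 3.3800]  x^+=[2.3699, 1.4964, -0.8823]  P^+=[0.0891 0.0129 0.0903; 0.0129 0.1455 0.0130; 0.0903 0.0130 0.5555]
step 4: x^-=[2.1337, 1.2297, -0.3369]  P^-=[0.1970 0.0031 -0.0291; 0.0031 0.2566 0.0994; -0.0291 0.0994 0.7236]  S=[0.4123 -0.0458; -0.0458 0.6477]  K=[0.5083 0.1023; -0.1306 0.3956; -0.6054 0.1571]  nu=[-2.6201, -2.6909]  x^+=[0.5267, 0.5073, 0.8265]  P^+=[0.0885 0.0128 0.0882; 0.0128 0.1435 0.0146; 0.0882 0.0146 0.5478]

P_post[0,0] = 0.0885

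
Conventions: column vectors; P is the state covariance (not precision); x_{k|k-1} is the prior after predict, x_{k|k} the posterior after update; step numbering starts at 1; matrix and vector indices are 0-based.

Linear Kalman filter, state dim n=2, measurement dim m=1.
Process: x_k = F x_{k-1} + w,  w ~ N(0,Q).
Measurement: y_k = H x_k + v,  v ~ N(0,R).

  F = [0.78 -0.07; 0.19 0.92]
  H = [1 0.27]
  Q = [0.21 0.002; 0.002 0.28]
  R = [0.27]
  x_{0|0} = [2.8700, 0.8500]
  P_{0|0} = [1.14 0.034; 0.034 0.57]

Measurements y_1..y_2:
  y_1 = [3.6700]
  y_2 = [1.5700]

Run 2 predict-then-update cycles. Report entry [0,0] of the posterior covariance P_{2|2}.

P_post[0,0] = 0.1853

step 1: x^-=[2.1791, 1.3273]  P^-=[0.9027 0.1582; 0.1582 0.8155]  S=[1.3175]  K=[0.7175; 0.2872]  nu=[1.1325]  x^+=[2.9917, 1.6525]  P^+=[0.2243 -0.1133; -0.1133 0.7068]
step 2: x^-=[2.2179, 2.0888]  P^-=[0.3623 -0.0901; -0.0901 0.8467]  S=[0.6454]  K=[0.5237; 0.2147]  nu=[-1.2118]  x^+=[1.5832, 1.8286]  P^+=[0.1853 -0.1626; -0.1626 0.8170]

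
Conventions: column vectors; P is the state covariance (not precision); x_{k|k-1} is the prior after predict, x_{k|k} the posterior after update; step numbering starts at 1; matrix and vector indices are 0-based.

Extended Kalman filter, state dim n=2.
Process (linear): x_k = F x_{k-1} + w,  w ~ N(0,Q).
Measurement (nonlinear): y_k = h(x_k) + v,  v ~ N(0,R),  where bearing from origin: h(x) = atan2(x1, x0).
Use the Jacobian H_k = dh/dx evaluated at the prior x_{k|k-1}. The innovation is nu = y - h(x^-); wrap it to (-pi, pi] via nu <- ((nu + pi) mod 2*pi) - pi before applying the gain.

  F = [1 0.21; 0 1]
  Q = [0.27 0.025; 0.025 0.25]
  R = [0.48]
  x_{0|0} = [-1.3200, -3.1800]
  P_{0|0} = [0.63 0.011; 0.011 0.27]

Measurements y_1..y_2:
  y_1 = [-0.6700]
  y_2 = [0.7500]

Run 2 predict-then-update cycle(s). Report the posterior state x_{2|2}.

x_post = [-0.9715, -3.6122]

step 1: x^-=[-1.9878, -3.1800]  P^-=[0.9165 0.0927; 0.0927 0.5200]  H_jac=[0.2261 -0.1413]  S=[0.5313]  K=[0.3654; -0.0989]  nu=[1.4595]  x^+=[-1.4545, -3.3243]  P^+=[0.8456 0.1119; 0.1119 0.5148]
step 2: x^-=[-2.1526, -3.3243]  P^-=[1.1853 0.2450; 0.2450 0.7648]  H_jac=[0.2119 -0.1372]  S=[0.5334]  K=[0.4079; -0.0994]  nu=[2.8954]  x^+=[-0.9715, -3.6122]  P^+=[1.0965 0.2666; 0.2666 0.7595]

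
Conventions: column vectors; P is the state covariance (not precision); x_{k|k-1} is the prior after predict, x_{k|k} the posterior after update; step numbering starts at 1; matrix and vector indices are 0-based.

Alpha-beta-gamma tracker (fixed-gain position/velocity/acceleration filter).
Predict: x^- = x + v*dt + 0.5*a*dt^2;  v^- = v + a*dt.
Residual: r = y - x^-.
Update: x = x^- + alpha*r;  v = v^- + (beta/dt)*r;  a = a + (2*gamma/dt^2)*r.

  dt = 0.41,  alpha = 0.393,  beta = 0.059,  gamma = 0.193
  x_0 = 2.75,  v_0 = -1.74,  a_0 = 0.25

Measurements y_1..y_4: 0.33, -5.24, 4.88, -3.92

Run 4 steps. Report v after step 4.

v_post = -6.8820

step 1: x_pred=2.0576  r=-1.7276  x^+=1.3787  v^+=-1.8861  a^+=-3.7170
step 2: x_pred=0.2929  r=-5.5329  x^+=-1.8815  v^+=-4.2063  a^+=-16.4221
step 3: x_pred=-4.9864  r=9.8664  x^+=-1.1089  v^+=-9.5195  a^+=6.2336
step 4: x_pred=-4.4880  r=0.5680  x^+=-4.2648  v^+=-6.8820  a^+=7.5378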